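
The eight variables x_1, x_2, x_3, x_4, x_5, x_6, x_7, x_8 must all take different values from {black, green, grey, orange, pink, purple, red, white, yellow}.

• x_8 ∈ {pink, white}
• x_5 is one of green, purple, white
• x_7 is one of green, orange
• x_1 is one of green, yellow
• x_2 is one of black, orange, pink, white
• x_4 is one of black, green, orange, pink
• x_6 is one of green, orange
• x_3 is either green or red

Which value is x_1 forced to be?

The 8 variables together cover exactly {black, green, orange, pink, purple, red, white, yellow} — 8 values for 8 variables — and purple appears only in x_5's list, so x_5 = purple.
The 7 still-open variables draw from only 7 values {black, green, orange, pink, red, white, yellow}, so each is used; only x_3 can be red, hence x_3 = red.
The 6 still-open variables together cover exactly {black, green, orange, pink, white, yellow} — 6 values for 6 variables — and yellow appears only in x_1's list, so x_1 = yellow.

yellow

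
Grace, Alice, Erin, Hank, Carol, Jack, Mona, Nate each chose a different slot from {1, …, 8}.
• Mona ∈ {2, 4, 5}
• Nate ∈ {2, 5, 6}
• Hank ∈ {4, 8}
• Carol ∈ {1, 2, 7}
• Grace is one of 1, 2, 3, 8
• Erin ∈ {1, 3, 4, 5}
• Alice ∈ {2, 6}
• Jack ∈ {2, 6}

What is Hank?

The 8 variables draw from only 8 values {1, 2, 3, 4, 5, 6, 7, 8}, so each is used; only Carol can be 7, hence Carol = 7.
Alice and Jack share exactly the 2 values {2, 6}; by pigeonhole those values go to them, so strike 2, 6 from Grace, Mona, Nate.
Nate's domain is down to {5}, so Nate = 5. So Erin, Mona can't be 5.
Mona's domain is down to {4}, so Mona = 4. So Erin, Hank can't be 4.
So Hank = 8.

8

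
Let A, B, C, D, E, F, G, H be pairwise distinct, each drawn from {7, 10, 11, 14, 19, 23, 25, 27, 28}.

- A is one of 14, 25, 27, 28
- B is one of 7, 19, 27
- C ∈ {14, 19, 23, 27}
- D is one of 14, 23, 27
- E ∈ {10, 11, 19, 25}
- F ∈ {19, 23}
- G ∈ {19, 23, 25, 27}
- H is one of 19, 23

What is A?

28

The 2 variables F and H are confined to {19, 23}, which locks those values in; drop them from B, C, D, E, G.
C and D between them cover only {14, 27} — a naked pair. Remove those values from A, B, G.
B's domain is down to {7}, so B = 7.
G has just one choice, so G = 25. Eliminate 25 elsewhere: A, E.
So A = 28.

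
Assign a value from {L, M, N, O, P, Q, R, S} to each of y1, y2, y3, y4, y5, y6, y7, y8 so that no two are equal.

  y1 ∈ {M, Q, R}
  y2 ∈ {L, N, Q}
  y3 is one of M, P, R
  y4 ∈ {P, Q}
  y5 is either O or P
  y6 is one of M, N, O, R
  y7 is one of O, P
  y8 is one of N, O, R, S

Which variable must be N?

The 8 variables draw from only 8 values {L, M, N, O, P, Q, R, S}, so each is used; only y2 can be L, hence y2 = L.
Among the 7 still-open variables, S fits only y8 (and all 7 values in {M, N, O, P, Q, R, S} must be used), so y8 = S.
The 6 still-open variables draw from only 6 values {M, N, O, P, Q, R}, so each is used; only y6 can be N, hence y6 = N.

y6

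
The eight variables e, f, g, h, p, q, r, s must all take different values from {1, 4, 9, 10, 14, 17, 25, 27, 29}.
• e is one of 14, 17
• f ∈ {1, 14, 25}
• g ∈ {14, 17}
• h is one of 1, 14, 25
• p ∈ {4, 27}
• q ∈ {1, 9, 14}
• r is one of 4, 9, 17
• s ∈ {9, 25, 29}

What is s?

The 8 variables draw from only 8 values {1, 4, 9, 14, 17, 25, 27, 29}, so each is used; only p can be 27, hence p = 27.
Among the 7 still-open variables, 4 fits only r (and all 7 values in {1, 4, 9, 14, 17, 25, 29} must be used), so r = 4.
The 6 still-open variables draw from only 6 values {1, 9, 14, 17, 25, 29}, so each is used; only s can be 29, hence s = 29.

29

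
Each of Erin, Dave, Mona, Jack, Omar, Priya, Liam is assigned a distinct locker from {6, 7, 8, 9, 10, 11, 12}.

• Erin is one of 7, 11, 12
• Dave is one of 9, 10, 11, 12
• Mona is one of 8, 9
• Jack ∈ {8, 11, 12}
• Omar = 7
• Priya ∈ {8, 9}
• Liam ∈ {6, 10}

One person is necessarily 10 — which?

Dave

Omar has just one choice, so Omar = 7. So Erin can't be 7.
The 6 still-open variables draw from only 6 values {6, 8, 9, 10, 11, 12}, so each is used; only Liam can be 6, hence Liam = 6.
Among the 5 still-open variables, 10 fits only Dave (and all 5 values in {8, 9, 10, 11, 12} must be used), so Dave = 10.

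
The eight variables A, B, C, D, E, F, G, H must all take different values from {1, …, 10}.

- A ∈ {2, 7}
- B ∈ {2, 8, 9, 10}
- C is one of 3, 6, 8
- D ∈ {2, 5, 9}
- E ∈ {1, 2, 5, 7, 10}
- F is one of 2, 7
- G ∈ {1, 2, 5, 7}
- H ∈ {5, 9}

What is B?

A and F between them cover only {2, 7} — a naked pair. Remove those values from B, D, E, G.
The 2 variables D and H are confined to {5, 9}, which locks those values in; drop them from B, E, G.
That leaves G = 1. So E can't be 1.
E's domain is down to {10}, so E = 10. Remove 10 from B.
So B = 8.

8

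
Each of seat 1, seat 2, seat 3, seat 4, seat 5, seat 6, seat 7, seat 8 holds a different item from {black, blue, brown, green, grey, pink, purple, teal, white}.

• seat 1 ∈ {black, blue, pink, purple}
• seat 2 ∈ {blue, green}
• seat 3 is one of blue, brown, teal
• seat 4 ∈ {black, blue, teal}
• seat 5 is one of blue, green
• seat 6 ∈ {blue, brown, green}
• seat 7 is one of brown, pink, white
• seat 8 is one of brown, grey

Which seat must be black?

seat 4

seat 2 and seat 5 between them cover only {blue, green} — a naked pair. Remove those values from seat 1, seat 3, seat 4, seat 6.
seat 6's domain is down to {brown}, so seat 6 = brown. So seat 3, seat 7, seat 8 can't be brown.
seat 8 must be grey (only option left).
seat 3 must be teal (only option left). So seat 4 can't be teal.
So black goes to seat 4.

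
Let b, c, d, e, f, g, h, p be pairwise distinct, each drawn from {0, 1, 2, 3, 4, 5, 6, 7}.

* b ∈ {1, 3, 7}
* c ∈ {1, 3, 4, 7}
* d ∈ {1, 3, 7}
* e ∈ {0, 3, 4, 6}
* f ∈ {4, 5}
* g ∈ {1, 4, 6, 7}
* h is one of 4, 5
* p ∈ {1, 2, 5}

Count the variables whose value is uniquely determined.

The 8 variables draw from only 8 values {0, 1, 2, 3, 4, 5, 6, 7}, so each is used; only e can be 0, hence e = 0.
The 7 still-open variables draw from only 7 values {1, 2, 3, 4, 5, 6, 7}, so each is used; only p can be 2, hence p = 2.
The 6 still-open variables draw from only 6 values {1, 3, 4, 5, 6, 7}, so each is used; only g can be 6, hence g = 6.
f and h between them cover only {4, 5} — a naked pair. Remove those values from c.
Determined: e=0, g=6, p=2. The other variables each still have more than one consistent value. That makes 3.

3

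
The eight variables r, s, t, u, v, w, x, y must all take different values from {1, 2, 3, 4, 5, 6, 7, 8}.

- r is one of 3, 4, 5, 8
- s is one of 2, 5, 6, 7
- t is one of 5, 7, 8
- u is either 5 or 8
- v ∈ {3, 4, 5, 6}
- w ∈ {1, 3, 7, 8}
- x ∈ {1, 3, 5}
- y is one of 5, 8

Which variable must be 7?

t

The 8 variables together cover exactly {1, 2, 3, 4, 5, 6, 7, 8} — 8 values for 8 variables — and 2 appears only in s's list, so s = 2.
The 7 still-open variables draw from only 7 values {1, 3, 4, 5, 6, 7, 8}, so each is used; only v can be 6, hence v = 6.
The 6 still-open variables together cover exactly {1, 3, 4, 5, 7, 8} — 6 values for 6 variables — and 4 appears only in r's list, so r = 4.
The 2 variables u and y are confined to {5, 8}, which locks those values in; drop them from t, w, x.
So 7 goes to t.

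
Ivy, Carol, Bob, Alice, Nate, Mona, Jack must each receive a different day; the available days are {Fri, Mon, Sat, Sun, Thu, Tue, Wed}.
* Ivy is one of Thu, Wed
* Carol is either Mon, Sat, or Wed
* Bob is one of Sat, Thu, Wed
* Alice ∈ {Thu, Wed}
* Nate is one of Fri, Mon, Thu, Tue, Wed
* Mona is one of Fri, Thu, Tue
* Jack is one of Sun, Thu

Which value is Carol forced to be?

Among the 7 variables, Sun fits only Jack (and all 7 values in {Fri, Mon, Sat, Sun, Thu, Tue, Wed} must be used), so Jack = Sun.
The 2 variables Ivy and Alice are confined to {Thu, Wed}, which locks those values in; drop them from Carol, Bob, Nate, Mona.
Bob's domain is down to {Sat}, so Bob = Sat. Eliminate Sat elsewhere: Carol.
So Carol = Mon.

Mon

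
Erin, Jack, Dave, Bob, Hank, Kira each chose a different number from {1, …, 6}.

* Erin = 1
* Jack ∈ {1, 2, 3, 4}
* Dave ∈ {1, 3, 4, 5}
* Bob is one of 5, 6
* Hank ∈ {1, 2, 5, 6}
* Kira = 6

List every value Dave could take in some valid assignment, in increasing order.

3, 4

Erin's domain is down to {1}, so Erin = 1. So Jack, Dave, Hank can't be 1.
Kira must be 6 (only option left). Strike 6 from Bob, Hank.
Bob's domain is down to {5}, so Bob = 5. Eliminate 5 elsewhere: Dave, Hank.
That leaves Hank = 2. So Jack can't be 2.
No further eliminations apply; Dave can still be any of 3, 4.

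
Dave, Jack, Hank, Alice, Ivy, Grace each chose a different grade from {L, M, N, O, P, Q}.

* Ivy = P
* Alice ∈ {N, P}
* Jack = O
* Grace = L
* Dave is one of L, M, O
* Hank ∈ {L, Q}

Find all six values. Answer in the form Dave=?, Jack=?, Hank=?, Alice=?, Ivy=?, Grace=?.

Dave=M, Jack=O, Hank=Q, Alice=N, Ivy=P, Grace=L

Jack has just one choice, so Jack = O. Eliminate O elsewhere: Dave.
That leaves Ivy = P. Strike P from Alice.
Grace must be L (only option left). Strike L from Dave, Hank.
Dave must be M (only option left).
Hank has just one choice, so Hank = Q.
Alice has just one choice, so Alice = N.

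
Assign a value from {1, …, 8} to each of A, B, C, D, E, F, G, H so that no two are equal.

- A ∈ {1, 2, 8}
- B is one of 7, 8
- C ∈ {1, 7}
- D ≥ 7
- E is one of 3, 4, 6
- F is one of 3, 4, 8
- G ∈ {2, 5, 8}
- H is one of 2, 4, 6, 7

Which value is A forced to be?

2

The 8 variables together cover exactly {1, 2, 3, 4, 5, 6, 7, 8} — 8 values for 8 variables — and 5 appears only in G's list, so G = 5.
The 2 variables B and D are confined to {7, 8}, which locks those values in; drop them from A, C, F, H.
C must be 1 (only option left). Remove 1 from A.
So A = 2.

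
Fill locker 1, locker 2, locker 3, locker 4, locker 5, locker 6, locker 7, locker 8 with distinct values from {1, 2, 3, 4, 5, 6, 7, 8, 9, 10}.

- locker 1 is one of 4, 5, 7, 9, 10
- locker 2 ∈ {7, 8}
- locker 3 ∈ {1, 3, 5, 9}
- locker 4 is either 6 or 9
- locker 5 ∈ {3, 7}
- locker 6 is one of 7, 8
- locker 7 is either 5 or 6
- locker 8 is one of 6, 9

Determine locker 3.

1

locker 2 and locker 6 share exactly the 2 values {7, 8}; by pigeonhole those values go to them, so strike 7, 8 from locker 1, locker 5.
That leaves locker 5 = 3. Strike 3 from locker 3.
The 2 variables locker 4 and locker 8 are confined to {6, 9}, which locks those values in; drop them from locker 1, locker 3, locker 7.
locker 7's domain is down to {5}, so locker 7 = 5. So locker 1, locker 3 can't be 5.
So locker 3 = 1.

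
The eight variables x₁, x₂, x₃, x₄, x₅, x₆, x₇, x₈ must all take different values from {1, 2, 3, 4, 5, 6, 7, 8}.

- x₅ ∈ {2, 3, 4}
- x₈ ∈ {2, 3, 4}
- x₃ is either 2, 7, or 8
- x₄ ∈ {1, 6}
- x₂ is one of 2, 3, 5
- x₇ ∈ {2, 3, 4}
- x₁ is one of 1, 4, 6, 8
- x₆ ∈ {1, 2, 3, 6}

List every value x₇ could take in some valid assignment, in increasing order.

2, 3, 4

Among the 8 variables, 5 fits only x₂ (and all 8 values in {1, 2, 3, 4, 5, 6, 7, 8} must be used), so x₂ = 5.
Among the 7 still-open variables, 7 fits only x₃ (and all 7 values in {1, 2, 3, 4, 6, 7, 8} must be used), so x₃ = 7.
The 6 still-open variables draw from only 6 values {1, 2, 3, 4, 6, 8}, so each is used; only x₁ can be 8, hence x₁ = 8.
x₅, x₇, x₈ share exactly the 3 values {2, 3, 4}; by pigeonhole those values go to them, so strike 2, 3, 4 from x₆.
No further eliminations apply; x₇ can still be any of 2, 3, 4.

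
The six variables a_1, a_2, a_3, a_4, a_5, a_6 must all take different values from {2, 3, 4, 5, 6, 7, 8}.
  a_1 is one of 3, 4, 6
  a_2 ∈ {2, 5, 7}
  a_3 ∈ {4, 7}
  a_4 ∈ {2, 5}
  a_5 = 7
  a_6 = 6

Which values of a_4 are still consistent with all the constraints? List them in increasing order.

2, 5

a_5 has just one choice, so a_5 = 7. Eliminate 7 elsewhere: a_2, a_3.
a_6's domain is down to {6}, so a_6 = 6. Strike 6 from a_1.
That leaves a_3 = 4. Strike 4 from a_1.
a_1 must be 3 (only option left).
No further eliminations apply; a_4 can still be any of 2, 5.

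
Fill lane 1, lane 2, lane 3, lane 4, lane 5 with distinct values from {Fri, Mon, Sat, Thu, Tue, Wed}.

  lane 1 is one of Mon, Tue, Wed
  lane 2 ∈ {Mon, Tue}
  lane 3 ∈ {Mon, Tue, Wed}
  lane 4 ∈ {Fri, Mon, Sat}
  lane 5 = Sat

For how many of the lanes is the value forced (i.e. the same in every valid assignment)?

lane 5 has just one choice, so lane 5 = Sat. Strike Sat from lane 4.
The 4 still-open variables draw from only 4 values {Fri, Mon, Tue, Wed}, so each is used; only lane 4 can be Fri, hence lane 4 = Fri.
Determined: lane 4=Fri, lane 5=Sat. The other lanes each still have more than one consistent value. That makes 2.

2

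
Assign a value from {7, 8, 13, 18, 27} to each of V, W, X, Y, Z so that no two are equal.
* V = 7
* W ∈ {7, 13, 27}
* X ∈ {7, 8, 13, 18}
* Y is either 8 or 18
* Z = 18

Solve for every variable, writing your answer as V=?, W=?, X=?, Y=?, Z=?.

V=7, W=27, X=13, Y=8, Z=18

V has just one choice, so V = 7. Strike 7 from W, X.
Z's domain is down to {18}, so Z = 18. Strike 18 from X, Y.
Y's domain is down to {8}, so Y = 8. So X can't be 8.
X has just one choice, so X = 13. So W can't be 13.
That leaves W = 27.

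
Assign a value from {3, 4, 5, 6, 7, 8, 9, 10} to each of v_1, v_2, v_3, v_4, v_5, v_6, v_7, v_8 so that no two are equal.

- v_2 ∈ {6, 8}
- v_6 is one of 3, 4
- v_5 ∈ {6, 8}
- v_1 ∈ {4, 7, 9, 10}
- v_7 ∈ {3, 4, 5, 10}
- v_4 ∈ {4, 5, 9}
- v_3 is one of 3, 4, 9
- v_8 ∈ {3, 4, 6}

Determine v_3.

The 8 variables together cover exactly {3, 4, 5, 6, 7, 8, 9, 10} — 8 values for 8 variables — and 7 appears only in v_1's list, so v_1 = 7.
The 7 still-open variables together cover exactly {3, 4, 5, 6, 8, 9, 10} — 7 values for 7 variables — and 10 appears only in v_7's list, so v_7 = 10.
Among the 6 still-open variables, 5 fits only v_4 (and all 6 values in {3, 4, 5, 6, 8, 9} must be used), so v_4 = 5.
Among the 5 still-open variables, 9 fits only v_3 (and all 5 values in {3, 4, 6, 8, 9} must be used), so v_3 = 9.

9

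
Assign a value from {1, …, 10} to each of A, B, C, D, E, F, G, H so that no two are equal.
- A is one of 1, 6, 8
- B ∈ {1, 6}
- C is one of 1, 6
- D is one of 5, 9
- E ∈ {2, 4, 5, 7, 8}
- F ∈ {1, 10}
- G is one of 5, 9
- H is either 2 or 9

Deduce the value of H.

2

B and C between them cover only {1, 6} — a naked pair. Remove those values from A, F.
A's domain is down to {8}, so A = 8. Strike 8 from E.
That leaves F = 10.
The 2 variables D and G are confined to {5, 9}, which locks those values in; drop them from E, H.
So H = 2.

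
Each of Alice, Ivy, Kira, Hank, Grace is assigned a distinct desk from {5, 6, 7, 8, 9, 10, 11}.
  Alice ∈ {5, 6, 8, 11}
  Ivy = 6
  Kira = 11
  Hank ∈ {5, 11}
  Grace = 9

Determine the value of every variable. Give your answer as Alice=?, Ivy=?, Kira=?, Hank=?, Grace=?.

Ivy's domain is down to {6}, so Ivy = 6. Remove 6 from Alice.
That leaves Kira = 11. So Alice, Hank can't be 11.
Hank's domain is down to {5}, so Hank = 5. Remove 5 from Alice.
Grace must be 9 (only option left).
That leaves Alice = 8.

Alice=8, Ivy=6, Kira=11, Hank=5, Grace=9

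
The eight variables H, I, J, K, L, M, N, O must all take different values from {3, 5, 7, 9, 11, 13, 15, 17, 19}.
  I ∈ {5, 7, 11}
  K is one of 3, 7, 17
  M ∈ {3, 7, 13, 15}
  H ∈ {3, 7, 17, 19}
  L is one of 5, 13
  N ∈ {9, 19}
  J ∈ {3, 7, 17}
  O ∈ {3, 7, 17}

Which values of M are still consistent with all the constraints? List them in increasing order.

13, 15

J, K, O between them cover only {3, 7, 17} — a naked triple. Remove those values from H, I, M.
H must be 19 (only option left). So N can't be 19.
N has just one choice, so N = 9.
No further eliminations apply; M can still be any of 13, 15.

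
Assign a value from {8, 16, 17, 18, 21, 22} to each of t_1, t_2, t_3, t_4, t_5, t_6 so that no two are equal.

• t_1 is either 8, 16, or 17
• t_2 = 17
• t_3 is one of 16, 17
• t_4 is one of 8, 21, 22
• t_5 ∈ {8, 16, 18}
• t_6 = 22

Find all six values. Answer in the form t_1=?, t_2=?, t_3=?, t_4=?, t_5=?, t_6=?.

t_1=8, t_2=17, t_3=16, t_4=21, t_5=18, t_6=22

t_2 must be 17 (only option left). Strike 17 from t_1, t_3.
t_3 has just one choice, so t_3 = 16. Eliminate 16 elsewhere: t_1, t_5.
That leaves t_6 = 22. Eliminate 22 elsewhere: t_4.
That leaves t_1 = 8. Strike 8 from t_4, t_5.
t_4 has just one choice, so t_4 = 21.
t_5 must be 18 (only option left).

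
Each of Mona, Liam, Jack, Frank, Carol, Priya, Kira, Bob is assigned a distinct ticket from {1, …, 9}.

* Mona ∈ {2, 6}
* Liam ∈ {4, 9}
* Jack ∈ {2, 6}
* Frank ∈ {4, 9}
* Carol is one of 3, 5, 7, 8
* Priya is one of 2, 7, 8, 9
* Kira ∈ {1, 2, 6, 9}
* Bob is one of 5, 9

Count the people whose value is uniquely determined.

Mona and Jack share exactly the 2 values {2, 6}; by pigeonhole those values go to them, so strike 2, 6 from Priya, Kira.
Liam and Frank between them cover only {4, 9} — a naked pair. Remove those values from Priya, Kira, Bob.
That leaves Kira = 1.
Bob has just one choice, so Bob = 5. Remove 5 from Carol.
Determined: Kira=1, Bob=5. The other people each still have more than one consistent value. That makes 2.

2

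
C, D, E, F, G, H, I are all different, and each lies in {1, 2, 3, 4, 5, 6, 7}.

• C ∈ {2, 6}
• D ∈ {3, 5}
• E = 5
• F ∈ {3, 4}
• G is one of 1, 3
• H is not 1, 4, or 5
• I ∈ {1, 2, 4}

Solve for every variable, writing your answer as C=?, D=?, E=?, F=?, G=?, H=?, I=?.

E's domain is down to {5}, so E = 5. Strike 5 from D.
D must be 3 (only option left). Eliminate 3 elsewhere: F, G, H.
That leaves F = 4. Strike 4 from I.
G's domain is down to {1}, so G = 1. So I can't be 1.
I has just one choice, so I = 2. Remove 2 from C, H.
C has just one choice, so C = 6. So H can't be 6.
H's domain is down to {7}, so H = 7.

C=6, D=3, E=5, F=4, G=1, H=7, I=2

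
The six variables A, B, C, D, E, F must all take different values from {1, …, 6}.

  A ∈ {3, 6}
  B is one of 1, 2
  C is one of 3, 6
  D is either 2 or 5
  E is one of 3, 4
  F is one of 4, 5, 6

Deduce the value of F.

Among the 6 variables, 1 fits only B (and all 6 values in {1, 2, 3, 4, 5, 6} must be used), so B = 1.
Among the 5 still-open variables, 2 fits only D (and all 5 values in {2, 3, 4, 5, 6} must be used), so D = 2.
Among the 4 still-open variables, 5 fits only F (and all 4 values in {3, 4, 5, 6} must be used), so F = 5.

5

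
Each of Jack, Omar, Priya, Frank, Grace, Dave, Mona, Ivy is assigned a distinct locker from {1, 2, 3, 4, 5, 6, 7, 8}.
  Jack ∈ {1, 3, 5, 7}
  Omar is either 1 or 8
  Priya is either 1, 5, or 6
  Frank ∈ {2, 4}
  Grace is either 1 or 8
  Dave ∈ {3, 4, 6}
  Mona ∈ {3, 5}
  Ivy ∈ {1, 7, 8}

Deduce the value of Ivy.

7

The 8 variables draw from only 8 values {1, 2, 3, 4, 5, 6, 7, 8}, so each is used; only Frank can be 2, hence Frank = 2.
The 7 still-open variables together cover exactly {1, 3, 4, 5, 6, 7, 8} — 7 values for 7 variables — and 4 appears only in Dave's list, so Dave = 4.
The 6 still-open variables draw from only 6 values {1, 3, 5, 6, 7, 8}, so each is used; only Priya can be 6, hence Priya = 6.
The 2 variables Omar and Grace are confined to {1, 8}, which locks those values in; drop them from Jack, Ivy.
So Ivy = 7.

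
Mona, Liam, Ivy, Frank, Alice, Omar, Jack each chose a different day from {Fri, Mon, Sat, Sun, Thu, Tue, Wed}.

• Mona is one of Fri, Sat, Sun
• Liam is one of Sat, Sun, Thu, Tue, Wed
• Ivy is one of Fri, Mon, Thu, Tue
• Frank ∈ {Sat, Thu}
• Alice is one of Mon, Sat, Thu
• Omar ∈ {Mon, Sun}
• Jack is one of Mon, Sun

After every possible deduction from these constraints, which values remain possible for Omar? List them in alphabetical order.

The 7 variables draw from only 7 values {Fri, Mon, Sat, Sun, Thu, Tue, Wed}, so each is used; only Liam can be Wed, hence Liam = Wed.
Among the 6 still-open variables, Tue fits only Ivy (and all 6 values in {Fri, Mon, Sat, Sun, Thu, Tue} must be used), so Ivy = Tue.
The 5 still-open variables draw from only 5 values {Fri, Mon, Sat, Sun, Thu}, so each is used; only Mona can be Fri, hence Mona = Fri.
The 2 variables Omar and Jack are confined to {Mon, Sun}, which locks those values in; drop them from Alice.
No further eliminations apply; Omar can still be any of Mon, Sun.

Mon, Sun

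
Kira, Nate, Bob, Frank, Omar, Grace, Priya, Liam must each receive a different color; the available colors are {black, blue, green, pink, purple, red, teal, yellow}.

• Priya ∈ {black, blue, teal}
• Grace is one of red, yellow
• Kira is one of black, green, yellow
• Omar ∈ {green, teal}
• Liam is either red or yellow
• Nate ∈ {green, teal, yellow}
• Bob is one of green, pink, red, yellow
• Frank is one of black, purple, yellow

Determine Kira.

black

The 8 variables draw from only 8 values {black, blue, green, pink, purple, red, teal, yellow}, so each is used; only Priya can be blue, hence Priya = blue.
The 7 still-open variables together cover exactly {black, green, pink, purple, red, teal, yellow} — 7 values for 7 variables — and pink appears only in Bob's list, so Bob = pink.
The 6 still-open variables draw from only 6 values {black, green, purple, red, teal, yellow}, so each is used; only Frank can be purple, hence Frank = purple.
Among the 5 still-open variables, black fits only Kira (and all 5 values in {black, green, red, teal, yellow} must be used), so Kira = black.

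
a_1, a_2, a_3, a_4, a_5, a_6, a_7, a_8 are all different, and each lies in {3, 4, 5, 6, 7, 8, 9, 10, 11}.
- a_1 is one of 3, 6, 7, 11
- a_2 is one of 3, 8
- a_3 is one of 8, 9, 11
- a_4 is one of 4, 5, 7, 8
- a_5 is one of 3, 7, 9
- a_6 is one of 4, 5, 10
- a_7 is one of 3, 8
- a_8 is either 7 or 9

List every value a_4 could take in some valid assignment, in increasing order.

4, 5

The 2 variables a_2 and a_7 are confined to {3, 8}, which locks those values in; drop them from a_1, a_3, a_4, a_5.
a_5 and a_8 between them cover only {7, 9} — a naked pair. Remove those values from a_1, a_3, a_4.
a_3 has just one choice, so a_3 = 11. Remove 11 from a_1.
a_1 has just one choice, so a_1 = 6.
No further eliminations apply; a_4 can still be any of 4, 5.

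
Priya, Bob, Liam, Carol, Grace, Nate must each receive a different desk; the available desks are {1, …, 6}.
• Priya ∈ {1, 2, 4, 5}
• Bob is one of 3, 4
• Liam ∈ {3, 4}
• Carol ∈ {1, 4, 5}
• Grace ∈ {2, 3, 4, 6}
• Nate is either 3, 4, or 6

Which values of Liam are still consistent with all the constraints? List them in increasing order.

The 2 variables Bob and Liam are confined to {3, 4}, which locks those values in; drop them from Priya, Carol, Grace, Nate.
Nate's domain is down to {6}, so Nate = 6. Remove 6 from Grace.
Grace must be 2 (only option left). Eliminate 2 elsewhere: Priya.
No further eliminations apply; Liam can still be any of 3, 4.

3, 4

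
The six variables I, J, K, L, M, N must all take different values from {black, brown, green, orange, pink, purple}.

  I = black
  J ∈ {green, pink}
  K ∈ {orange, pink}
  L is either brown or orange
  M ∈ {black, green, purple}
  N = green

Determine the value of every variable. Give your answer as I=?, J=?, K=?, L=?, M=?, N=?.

I=black, J=pink, K=orange, L=brown, M=purple, N=green

I's domain is down to {black}, so I = black. Remove black from M.
N has just one choice, so N = green. Strike green from J, M.
J has just one choice, so J = pink. Strike pink from K.
That leaves K = orange. Remove orange from L.
L has just one choice, so L = brown.
M has just one choice, so M = purple.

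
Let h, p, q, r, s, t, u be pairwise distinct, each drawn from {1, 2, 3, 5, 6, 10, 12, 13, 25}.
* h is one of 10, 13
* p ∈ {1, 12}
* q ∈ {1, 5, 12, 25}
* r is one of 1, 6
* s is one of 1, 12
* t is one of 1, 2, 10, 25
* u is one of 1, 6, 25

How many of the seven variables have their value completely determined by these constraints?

3

p and s share exactly the 2 values {1, 12}; by pigeonhole those values go to them, so strike 1, 12 from q, r, t, u.
r's domain is down to {6}, so r = 6. Remove 6 from u.
u must be 25 (only option left). So q, t can't be 25.
q has just one choice, so q = 5.
Determined: q=5, r=6, u=25. The other variables each still have more than one consistent value. That makes 3.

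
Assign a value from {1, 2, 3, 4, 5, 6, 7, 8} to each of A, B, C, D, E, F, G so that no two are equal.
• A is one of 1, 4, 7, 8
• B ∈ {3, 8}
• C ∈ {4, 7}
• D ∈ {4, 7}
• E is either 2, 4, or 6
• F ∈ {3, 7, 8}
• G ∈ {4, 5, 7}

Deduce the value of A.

The 2 variables C and D are confined to {4, 7}, which locks those values in; drop them from A, E, F, G.
G's domain is down to {5}, so G = 5.
The 2 variables B and F are confined to {3, 8}, which locks those values in; drop them from A.
So A = 1.

1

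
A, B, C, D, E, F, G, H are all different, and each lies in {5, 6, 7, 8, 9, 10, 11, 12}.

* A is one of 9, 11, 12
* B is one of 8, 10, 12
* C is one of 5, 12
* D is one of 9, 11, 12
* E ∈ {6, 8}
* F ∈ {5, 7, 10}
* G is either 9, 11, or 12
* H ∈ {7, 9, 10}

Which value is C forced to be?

5

The 8 variables together cover exactly {5, 6, 7, 8, 9, 10, 11, 12} — 8 values for 8 variables — and 6 appears only in E's list, so E = 6.
The 7 still-open variables together cover exactly {5, 7, 8, 9, 10, 11, 12} — 7 values for 7 variables — and 8 appears only in B's list, so B = 8.
The 3 variables A, D, G are confined to {9, 11, 12}, which locks those values in; drop them from C, H.
So C = 5.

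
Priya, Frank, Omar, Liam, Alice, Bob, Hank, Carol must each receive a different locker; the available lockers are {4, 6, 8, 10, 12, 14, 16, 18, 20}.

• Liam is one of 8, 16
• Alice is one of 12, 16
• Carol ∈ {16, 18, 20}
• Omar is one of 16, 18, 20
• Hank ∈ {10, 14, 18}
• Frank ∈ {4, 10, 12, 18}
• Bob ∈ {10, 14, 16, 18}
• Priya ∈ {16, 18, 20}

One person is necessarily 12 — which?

Alice

The 8 variables draw from only 8 values {4, 8, 10, 12, 14, 16, 18, 20}, so each is used; only Frank can be 4, hence Frank = 4.
Among the 7 still-open variables, 8 fits only Liam (and all 7 values in {8, 10, 12, 14, 16, 18, 20} must be used), so Liam = 8.
The 6 still-open variables draw from only 6 values {10, 12, 14, 16, 18, 20}, so each is used; only Alice can be 12, hence Alice = 12.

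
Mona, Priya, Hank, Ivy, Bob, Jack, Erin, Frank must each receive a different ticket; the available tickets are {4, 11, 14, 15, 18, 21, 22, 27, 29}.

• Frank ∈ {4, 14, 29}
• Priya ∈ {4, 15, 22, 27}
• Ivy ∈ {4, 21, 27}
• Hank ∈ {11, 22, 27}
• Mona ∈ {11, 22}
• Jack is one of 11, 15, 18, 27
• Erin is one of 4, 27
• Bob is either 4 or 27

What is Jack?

Bob and Erin share exactly the 2 values {4, 27}; by pigeonhole those values go to them, so strike 4, 27 from Priya, Hank, Ivy, Jack, Frank.
Ivy's domain is down to {21}, so Ivy = 21.
Mona and Hank between them cover only {11, 22} — a naked pair. Remove those values from Priya, Jack.
Priya has just one choice, so Priya = 15. So Jack can't be 15.
So Jack = 18.

18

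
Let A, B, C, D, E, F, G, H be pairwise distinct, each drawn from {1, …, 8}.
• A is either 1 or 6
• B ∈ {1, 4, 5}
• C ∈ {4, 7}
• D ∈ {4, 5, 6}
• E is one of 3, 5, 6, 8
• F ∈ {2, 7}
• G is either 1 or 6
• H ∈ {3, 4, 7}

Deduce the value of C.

7

The 8 variables together cover exactly {1, 2, 3, 4, 5, 6, 7, 8} — 8 values for 8 variables — and 2 appears only in F's list, so F = 2.
Among the 7 still-open variables, 8 fits only E (and all 7 values in {1, 3, 4, 5, 6, 7, 8} must be used), so E = 8.
The 6 still-open variables together cover exactly {1, 3, 4, 5, 6, 7} — 6 values for 6 variables — and 3 appears only in H's list, so H = 3.
Among the 5 still-open variables, 7 fits only C (and all 5 values in {1, 4, 5, 6, 7} must be used), so C = 7.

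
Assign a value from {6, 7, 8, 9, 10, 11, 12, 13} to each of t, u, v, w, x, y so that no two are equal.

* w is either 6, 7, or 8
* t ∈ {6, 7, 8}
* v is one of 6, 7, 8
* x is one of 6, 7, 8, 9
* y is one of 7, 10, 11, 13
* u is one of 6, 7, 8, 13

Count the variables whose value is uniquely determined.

t, v, w share exactly the 3 values {6, 7, 8}; by pigeonhole those values go to them, so strike 6, 7, 8 from u, x, y.
u's domain is down to {13}, so u = 13. Strike 13 from y.
x must be 9 (only option left).
Determined: u=13, x=9. The other variables each still have more than one consistent value. That makes 2.

2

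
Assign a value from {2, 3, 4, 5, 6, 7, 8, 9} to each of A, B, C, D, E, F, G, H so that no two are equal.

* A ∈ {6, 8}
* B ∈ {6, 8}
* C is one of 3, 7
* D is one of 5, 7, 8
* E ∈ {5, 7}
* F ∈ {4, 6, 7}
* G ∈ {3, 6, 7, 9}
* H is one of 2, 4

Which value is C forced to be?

Among the 8 variables, 2 fits only H (and all 8 values in {2, 3, 4, 5, 6, 7, 8, 9} must be used), so H = 2.
The 7 still-open variables draw from only 7 values {3, 4, 5, 6, 7, 8, 9}, so each is used; only F can be 4, hence F = 4.
Among the 6 still-open variables, 9 fits only G (and all 6 values in {3, 5, 6, 7, 8, 9} must be used), so G = 9.
Among the 5 still-open variables, 3 fits only C (and all 5 values in {3, 5, 6, 7, 8} must be used), so C = 3.

3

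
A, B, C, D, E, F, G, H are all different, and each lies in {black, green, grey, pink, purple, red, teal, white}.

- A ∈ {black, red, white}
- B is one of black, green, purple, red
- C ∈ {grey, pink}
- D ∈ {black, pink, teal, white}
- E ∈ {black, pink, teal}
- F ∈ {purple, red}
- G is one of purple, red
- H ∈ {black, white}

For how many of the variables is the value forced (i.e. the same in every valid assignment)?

2

The 8 variables draw from only 8 values {black, green, grey, pink, purple, red, teal, white}, so each is used; only B can be green, hence B = green.
The 7 still-open variables draw from only 7 values {black, grey, pink, purple, red, teal, white}, so each is used; only C can be grey, hence C = grey.
F and G between them cover only {purple, red} — a naked pair. Remove those values from A.
A and H between them cover only {black, white} — a naked pair. Remove those values from D, E.
Determined: B=green, C=grey. The other variables each still have more than one consistent value. That makes 2.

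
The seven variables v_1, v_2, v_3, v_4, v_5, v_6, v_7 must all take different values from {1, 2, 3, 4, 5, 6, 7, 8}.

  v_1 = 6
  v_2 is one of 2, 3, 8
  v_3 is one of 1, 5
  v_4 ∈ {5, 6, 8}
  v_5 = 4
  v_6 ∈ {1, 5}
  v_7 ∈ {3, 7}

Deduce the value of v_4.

8

v_1 must be 6 (only option left). So v_4 can't be 6.
v_5 has just one choice, so v_5 = 4.
The 2 variables v_3 and v_6 are confined to {1, 5}, which locks those values in; drop them from v_4.
So v_4 = 8.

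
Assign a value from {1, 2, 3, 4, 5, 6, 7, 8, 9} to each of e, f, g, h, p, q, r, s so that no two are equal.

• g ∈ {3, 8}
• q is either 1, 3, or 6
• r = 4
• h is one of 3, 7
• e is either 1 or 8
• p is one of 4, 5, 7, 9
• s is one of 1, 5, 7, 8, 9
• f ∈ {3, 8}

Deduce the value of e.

1

r must be 4 (only option left). Eliminate 4 elsewhere: p.
The 7 still-open variables draw from only 7 values {1, 3, 5, 6, 7, 8, 9}, so each is used; only q can be 6, hence q = 6.
f and g share exactly the 2 values {3, 8}; by pigeonhole those values go to them, so strike 3, 8 from e, h, s.
So e = 1.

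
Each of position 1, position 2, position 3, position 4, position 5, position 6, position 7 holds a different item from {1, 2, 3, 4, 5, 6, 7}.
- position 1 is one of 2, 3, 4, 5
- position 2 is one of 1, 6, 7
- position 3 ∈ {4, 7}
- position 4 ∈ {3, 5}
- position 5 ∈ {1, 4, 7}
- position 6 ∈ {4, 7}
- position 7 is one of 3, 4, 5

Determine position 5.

1

The 7 variables draw from only 7 values {1, 2, 3, 4, 5, 6, 7}, so each is used; only position 1 can be 2, hence position 1 = 2.
The 6 still-open variables together cover exactly {1, 3, 4, 5, 6, 7} — 6 values for 6 variables — and 6 appears only in position 2's list, so position 2 = 6.
Among the 5 still-open variables, 1 fits only position 5 (and all 5 values in {1, 3, 4, 5, 7} must be used), so position 5 = 1.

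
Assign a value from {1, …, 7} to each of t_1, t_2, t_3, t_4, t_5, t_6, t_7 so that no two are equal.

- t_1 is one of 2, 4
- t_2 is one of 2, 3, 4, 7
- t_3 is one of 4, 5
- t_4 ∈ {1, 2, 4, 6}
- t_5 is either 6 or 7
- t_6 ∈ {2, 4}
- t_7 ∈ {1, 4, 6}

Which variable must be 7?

The 7 variables draw from only 7 values {1, 2, 3, 4, 5, 6, 7}, so each is used; only t_2 can be 3, hence t_2 = 3.
The 6 still-open variables draw from only 6 values {1, 2, 4, 5, 6, 7}, so each is used; only t_3 can be 5, hence t_3 = 5.
The 5 still-open variables together cover exactly {1, 2, 4, 6, 7} — 5 values for 5 variables — and 7 appears only in t_5's list, so t_5 = 7.

t_5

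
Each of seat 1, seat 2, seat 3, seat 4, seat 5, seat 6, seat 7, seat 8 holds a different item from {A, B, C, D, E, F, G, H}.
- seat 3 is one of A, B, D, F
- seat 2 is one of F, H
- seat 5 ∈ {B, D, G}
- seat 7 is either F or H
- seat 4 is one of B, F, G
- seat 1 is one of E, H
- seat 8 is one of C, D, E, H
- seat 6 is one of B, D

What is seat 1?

The 8 variables draw from only 8 values {A, B, C, D, E, F, G, H}, so each is used; only seat 3 can be A, hence seat 3 = A.
The 7 still-open variables draw from only 7 values {B, C, D, E, F, G, H}, so each is used; only seat 8 can be C, hence seat 8 = C.
The 6 still-open variables together cover exactly {B, D, E, F, G, H} — 6 values for 6 variables — and E appears only in seat 1's list, so seat 1 = E.

E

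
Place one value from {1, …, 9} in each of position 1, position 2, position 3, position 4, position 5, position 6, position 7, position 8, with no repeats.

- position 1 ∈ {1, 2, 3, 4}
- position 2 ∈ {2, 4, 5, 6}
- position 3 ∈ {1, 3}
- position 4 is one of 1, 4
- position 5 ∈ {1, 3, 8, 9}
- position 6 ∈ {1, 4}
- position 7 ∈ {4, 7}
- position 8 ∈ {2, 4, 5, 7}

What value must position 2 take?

position 4 and position 6 between them cover only {1, 4} — a naked pair. Remove those values from position 1, position 2, position 3, position 5, position 7, position 8.
That leaves position 3 = 3. Strike 3 from position 1, position 5.
position 7 has just one choice, so position 7 = 7. Remove 7 from position 8.
position 1 must be 2 (only option left). Eliminate 2 elsewhere: position 2, position 8.
That leaves position 8 = 5. So position 2 can't be 5.
So position 2 = 6.

6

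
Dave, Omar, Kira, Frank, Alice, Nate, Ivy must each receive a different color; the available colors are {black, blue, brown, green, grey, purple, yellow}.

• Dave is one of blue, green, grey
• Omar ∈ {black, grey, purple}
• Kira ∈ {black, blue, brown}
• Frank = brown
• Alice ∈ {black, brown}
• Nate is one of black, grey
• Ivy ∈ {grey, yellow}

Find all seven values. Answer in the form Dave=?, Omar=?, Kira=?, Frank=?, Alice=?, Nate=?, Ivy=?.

Dave=green, Omar=purple, Kira=blue, Frank=brown, Alice=black, Nate=grey, Ivy=yellow

Frank must be brown (only option left). So Kira, Alice can't be brown.
Alice has just one choice, so Alice = black. Remove black from Omar, Kira, Nate.
That leaves Nate = grey. Eliminate grey elsewhere: Dave, Omar, Ivy.
That leaves Ivy = yellow.
That leaves Omar = purple.
Kira has just one choice, so Kira = blue. Strike blue from Dave.
Dave has just one choice, so Dave = green.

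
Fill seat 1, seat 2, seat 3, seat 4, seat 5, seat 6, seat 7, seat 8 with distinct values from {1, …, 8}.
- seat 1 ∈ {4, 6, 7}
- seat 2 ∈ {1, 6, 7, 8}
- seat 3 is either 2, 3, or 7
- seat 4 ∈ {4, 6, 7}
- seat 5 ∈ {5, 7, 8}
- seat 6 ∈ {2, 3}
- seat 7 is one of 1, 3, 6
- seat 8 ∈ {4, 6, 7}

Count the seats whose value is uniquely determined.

3

The 8 variables draw from only 8 values {1, 2, 3, 4, 5, 6, 7, 8}, so each is used; only seat 5 can be 5, hence seat 5 = 5.
The 7 still-open variables together cover exactly {1, 2, 3, 4, 6, 7, 8} — 7 values for 7 variables — and 8 appears only in seat 2's list, so seat 2 = 8.
The 6 still-open variables together cover exactly {1, 2, 3, 4, 6, 7} — 6 values for 6 variables — and 1 appears only in seat 7's list, so seat 7 = 1.
The 3 variables seat 1, seat 4, seat 8 are confined to {4, 6, 7}, which locks those values in; drop them from seat 3.
Determined: seat 2=8, seat 5=5, seat 7=1. The other seats each still have more than one consistent value. That makes 3.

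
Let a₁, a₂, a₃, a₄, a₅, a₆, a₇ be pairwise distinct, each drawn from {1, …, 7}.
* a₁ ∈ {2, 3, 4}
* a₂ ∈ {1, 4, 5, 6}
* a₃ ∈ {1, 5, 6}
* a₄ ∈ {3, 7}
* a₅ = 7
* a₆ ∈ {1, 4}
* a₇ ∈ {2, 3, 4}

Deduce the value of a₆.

a₅ must be 7 (only option left). Remove 7 from a₄.
a₄ has just one choice, so a₄ = 3. Eliminate 3 elsewhere: a₁, a₇.
a₁ and a₇ between them cover only {2, 4} — a naked pair. Remove those values from a₂, a₆.
So a₆ = 1.

1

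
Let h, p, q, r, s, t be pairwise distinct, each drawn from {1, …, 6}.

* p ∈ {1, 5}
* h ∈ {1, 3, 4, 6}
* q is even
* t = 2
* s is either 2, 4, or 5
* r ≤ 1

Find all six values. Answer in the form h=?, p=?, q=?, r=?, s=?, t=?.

h=3, p=5, q=6, r=1, s=4, t=2

r has just one choice, so r = 1. So h, p can't be 1.
That leaves t = 2. Strike 2 from q, s.
That leaves p = 5. Eliminate 5 elsewhere: s.
That leaves s = 4. Eliminate 4 elsewhere: h, q.
That leaves q = 6. Strike 6 from h.
That leaves h = 3.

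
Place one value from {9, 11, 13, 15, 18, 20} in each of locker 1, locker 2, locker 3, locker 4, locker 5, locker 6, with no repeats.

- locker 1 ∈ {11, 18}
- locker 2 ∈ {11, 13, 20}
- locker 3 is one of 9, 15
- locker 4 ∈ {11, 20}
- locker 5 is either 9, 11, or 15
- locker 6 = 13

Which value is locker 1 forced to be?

18

locker 6 has just one choice, so locker 6 = 13. So locker 2 can't be 13.
The 5 still-open variables draw from only 5 values {9, 11, 15, 18, 20}, so each is used; only locker 1 can be 18, hence locker 1 = 18.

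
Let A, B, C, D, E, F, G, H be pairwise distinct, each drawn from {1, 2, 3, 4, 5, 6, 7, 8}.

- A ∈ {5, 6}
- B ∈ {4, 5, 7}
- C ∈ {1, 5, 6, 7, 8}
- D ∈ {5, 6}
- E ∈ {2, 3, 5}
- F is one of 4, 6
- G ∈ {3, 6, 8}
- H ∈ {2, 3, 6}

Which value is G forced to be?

8

The 8 variables draw from only 8 values {1, 2, 3, 4, 5, 6, 7, 8}, so each is used; only C can be 1, hence C = 1.
The 7 still-open variables together cover exactly {2, 3, 4, 5, 6, 7, 8} — 7 values for 7 variables — and 7 appears only in B's list, so B = 7.
The 6 still-open variables together cover exactly {2, 3, 4, 5, 6, 8} — 6 values for 6 variables — and 4 appears only in F's list, so F = 4.
The 5 still-open variables together cover exactly {2, 3, 5, 6, 8} — 5 values for 5 variables — and 8 appears only in G's list, so G = 8.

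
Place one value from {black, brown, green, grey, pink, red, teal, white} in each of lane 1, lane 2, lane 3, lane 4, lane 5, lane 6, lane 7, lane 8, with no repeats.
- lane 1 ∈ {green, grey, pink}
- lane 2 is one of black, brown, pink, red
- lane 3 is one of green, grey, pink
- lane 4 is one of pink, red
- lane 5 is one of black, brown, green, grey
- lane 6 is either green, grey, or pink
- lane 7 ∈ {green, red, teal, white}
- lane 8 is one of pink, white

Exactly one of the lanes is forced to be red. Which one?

lane 4

The 8 variables draw from only 8 values {black, brown, green, grey, pink, red, teal, white}, so each is used; only lane 7 can be teal, hence lane 7 = teal.
The 7 still-open variables draw from only 7 values {black, brown, green, grey, pink, red, white}, so each is used; only lane 8 can be white, hence lane 8 = white.
lane 1, lane 3, lane 6 between them cover only {green, grey, pink} — a naked triple. Remove those values from lane 2, lane 4, lane 5.
So red goes to lane 4.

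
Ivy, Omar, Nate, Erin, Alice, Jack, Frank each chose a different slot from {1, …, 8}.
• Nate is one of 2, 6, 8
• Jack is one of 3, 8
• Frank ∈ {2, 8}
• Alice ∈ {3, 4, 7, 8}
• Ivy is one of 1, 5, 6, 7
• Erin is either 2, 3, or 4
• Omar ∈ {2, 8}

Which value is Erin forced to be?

4

The 2 variables Omar and Frank are confined to {2, 8}, which locks those values in; drop them from Nate, Erin, Alice, Jack.
That leaves Nate = 6. Remove 6 from Ivy.
Jack must be 3 (only option left). Remove 3 from Erin, Alice.
So Erin = 4.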